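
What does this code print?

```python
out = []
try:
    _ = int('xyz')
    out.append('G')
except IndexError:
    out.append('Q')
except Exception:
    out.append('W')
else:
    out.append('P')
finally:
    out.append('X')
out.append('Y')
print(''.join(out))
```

Execution trace: 'W' (except Exception) → 'X' (finally) → 'Y' (after the try/except). Output: WXY

Answer: WXY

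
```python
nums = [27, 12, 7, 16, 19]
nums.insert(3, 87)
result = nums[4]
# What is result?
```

Trace:
`nums = [27, 12, 7, 16, 19]` → nums = [27, 12, 7, 16, 19]
`nums.insert(3, 87)` → nums = [27, 12, 7, 87, 16, 19]
`result = nums[4]` → result = 16
So result = 16

Answer: 16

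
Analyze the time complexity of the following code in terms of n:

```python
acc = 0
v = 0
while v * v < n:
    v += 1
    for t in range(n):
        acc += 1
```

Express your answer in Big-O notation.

Each loop level contributes: √n × n. Multiplying the contributions gives O(n√n).

Answer: O(n√n)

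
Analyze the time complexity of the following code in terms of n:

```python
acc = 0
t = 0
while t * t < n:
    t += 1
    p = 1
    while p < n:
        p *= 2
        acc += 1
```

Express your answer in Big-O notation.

Each loop level contributes: √n × log n. Multiplying the contributions gives O(√n log n).

Answer: O(√n log n)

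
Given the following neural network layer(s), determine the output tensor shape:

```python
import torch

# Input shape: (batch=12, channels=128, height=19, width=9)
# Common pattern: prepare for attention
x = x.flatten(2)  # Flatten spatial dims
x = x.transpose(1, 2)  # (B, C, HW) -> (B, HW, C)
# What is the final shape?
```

Input: (12, 128, 19, 9) -> after flatten(2): (12, 128, 171) -> Output: (12, 171, 128)

Answer: (12, 171, 128)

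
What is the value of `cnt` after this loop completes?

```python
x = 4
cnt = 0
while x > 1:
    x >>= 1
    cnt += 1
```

Count right shifts until 1
`cnt` takes the values: 0 → 1 → 2

Answer: 2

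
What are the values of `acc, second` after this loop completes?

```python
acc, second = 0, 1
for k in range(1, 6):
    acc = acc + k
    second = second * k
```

Sum and factorial of 1 to 5
`acc, second` takes the values: (0, 1) → (1, 1) → (3, 1) → (3, 2) → (6, 2) → (6, 6) → (10, 6) → (10, 24) → (15, 24) → (15, 120)

Answer: 15, 120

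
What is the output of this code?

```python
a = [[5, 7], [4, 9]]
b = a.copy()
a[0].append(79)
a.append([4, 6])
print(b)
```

Key concept: shallow copy with nested lists.
Step by step:
`a = [[5, 7], [4, 9]]` → a = [[5, 7], [4, 9]]
`b = a.copy()` → b = [[5, 7], [4, 9]]
`a[0].append(79)` → a = [[5, 7, 79], [4, 9]]; b = [[5, 7, 79], [4, 9]]
`a.append([4, 6])` → a = [[5, 7, 79], [4, 9], [4, 6]]
`print(b)` → prints [[5, 7, 79], [4, 9]]

Answer: [[5, 7, 79], [4, 9]]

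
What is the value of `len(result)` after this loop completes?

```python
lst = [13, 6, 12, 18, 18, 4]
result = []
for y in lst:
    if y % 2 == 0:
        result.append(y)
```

Count even numbers in [13, 6, 12, 18, 18, 4]
`result` takes the values: [] → [6] → [6, 12] → [6, 12, 18] → [6, 12, 18, 18] → [6, 12, 18, 18, 4]
So `len(result)` = 5

Answer: 5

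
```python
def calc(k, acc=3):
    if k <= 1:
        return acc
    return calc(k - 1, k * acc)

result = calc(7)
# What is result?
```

Accumulator trace (n, acc): (7, 3) -> (6, 21) -> (5, 126) -> (4, 630) -> (3, 2520) -> (2, 7560) -> (1, 15120) -> return 15120

Answer: 15120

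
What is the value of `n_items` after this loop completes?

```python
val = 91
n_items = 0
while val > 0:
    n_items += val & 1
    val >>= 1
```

Count set bits in 91 (binary: 0b1011011)
`n_items` takes the values: 0 → 1 → 2 → 3 → 4 → 5

Answer: 5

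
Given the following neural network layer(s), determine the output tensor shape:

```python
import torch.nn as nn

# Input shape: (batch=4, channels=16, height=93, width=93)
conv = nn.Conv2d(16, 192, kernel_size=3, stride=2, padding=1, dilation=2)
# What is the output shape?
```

Input: (4, 16, 93, 93) -> Output: (4, 192, 46, 46)

Answer: (4, 192, 46, 46)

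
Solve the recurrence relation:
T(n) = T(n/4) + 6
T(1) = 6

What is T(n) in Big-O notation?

Each step divides n by 4 and adds 6. After log_4(n) steps we reach T(1)=6. So T(n) = 6·log_4(n) + 6 = O(log n).

Answer: O(log n)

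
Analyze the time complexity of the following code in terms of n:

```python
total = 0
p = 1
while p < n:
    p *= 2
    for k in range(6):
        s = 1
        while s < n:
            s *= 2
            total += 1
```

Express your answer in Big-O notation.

Each loop level contributes: log n × 1 × log n. Multiplying the contributions gives O(log² n).

Answer: O(log² n)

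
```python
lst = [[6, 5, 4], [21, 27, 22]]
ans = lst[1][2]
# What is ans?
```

Trace:
`lst = [[6, 5, 4], [21, 27, 22]]` → lst = [[6, 5, 4], [21, 27, 22]]
`ans = lst[1][2]` → ans = 22
So ans = 22

Answer: 22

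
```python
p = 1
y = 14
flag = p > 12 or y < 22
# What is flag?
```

Trace:
`p = 1` → p = 1
`y = 14` → y = 14
`flag = p > 12 or y < 22` → flag = True
So flag = True

Answer: True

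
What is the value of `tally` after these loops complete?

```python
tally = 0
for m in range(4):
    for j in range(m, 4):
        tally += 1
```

Upper triangle: 4 + 3 + ... + 1
`tally` takes the values: 0 → 1 → 2 → 3 → 4 → 5 → 6 → 7 → 8 → 9 → 10

Answer: 10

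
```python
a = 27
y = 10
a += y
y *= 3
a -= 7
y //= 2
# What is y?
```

Trace:
`a = 27` → a = 27
`y = 10` → y = 10
`a += y` → a = 37
`y *= 3` → y = 30
`a -= 7` → a = 30
`y //= 2` → y = 15
So y = 15

Answer: 15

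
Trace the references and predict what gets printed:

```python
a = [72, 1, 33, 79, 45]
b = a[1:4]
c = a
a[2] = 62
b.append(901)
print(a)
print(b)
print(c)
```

Key concept: slice vs alias.
Step by step:
`a = [72, 1, 33, 79, 45]` → a = [72, 1, 33, 79, 45]
`b = a[1:4]` → b = [1, 33, 79]
`c = a` → c = [72, 1, 33, 79, 45] (same object as a)
`a[2] = 62` → a = [72, 1, 62, 79, 45] (same object as c); c = [72, 1, 62, 79, 45] (same object as a)
`b.append(901)` → b = [1, 33, 79, 901]
`print(a)` → prints [72, 1, 62, 79, 45]
`print(b)` → prints [1, 33, 79, 901]
`print(c)` → prints [72, 1, 62, 79, 45]

Answer:
[72, 1, 62, 79, 45]
[1, 33, 79, 901]
[72, 1, 62, 79, 45]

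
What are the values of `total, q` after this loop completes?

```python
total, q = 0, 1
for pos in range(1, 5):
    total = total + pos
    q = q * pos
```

Sum and factorial of 1 to 4
`total, q` takes the values: (0, 1) → (1, 1) → (3, 1) → (3, 2) → (6, 2) → (6, 6) → (10, 6) → (10, 24)

Answer: 10, 24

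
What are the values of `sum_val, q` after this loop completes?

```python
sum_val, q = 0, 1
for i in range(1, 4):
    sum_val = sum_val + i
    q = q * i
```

Sum and factorial of 1 to 3
`sum_val, q` takes the values: (0, 1) → (1, 1) → (3, 1) → (3, 2) → (6, 2) → (6, 6)

Answer: 6, 6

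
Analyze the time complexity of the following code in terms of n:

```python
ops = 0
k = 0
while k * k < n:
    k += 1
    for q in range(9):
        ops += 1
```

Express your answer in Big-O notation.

Each loop level contributes: √n × 1. Multiplying the contributions gives O(√n).

Answer: O(√n)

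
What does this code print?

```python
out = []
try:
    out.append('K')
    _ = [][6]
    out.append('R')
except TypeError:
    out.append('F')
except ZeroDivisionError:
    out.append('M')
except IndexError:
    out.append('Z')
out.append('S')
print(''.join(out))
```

Execution trace: 'K' (try body) → 'Z' (except IndexError) → 'S' (after the try/except). Output: KZS

Answer: KZS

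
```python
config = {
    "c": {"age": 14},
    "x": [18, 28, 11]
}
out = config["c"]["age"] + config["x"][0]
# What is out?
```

Trace:
`config = { ...` → config = {'c': {'age': 14}, 'x': [18, 28, 11]}
`out = config["c"]["age"] + config["x"][0]` → out = 32
So out = 32

Answer: 32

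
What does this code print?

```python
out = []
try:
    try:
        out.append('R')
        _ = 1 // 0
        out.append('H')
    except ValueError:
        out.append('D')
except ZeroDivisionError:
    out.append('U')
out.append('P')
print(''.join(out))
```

Execution trace: 'R' (try body) → 'U' (outer except ZeroDivisionError) → 'P' (after the try/except). Output: RUP

Answer: RUP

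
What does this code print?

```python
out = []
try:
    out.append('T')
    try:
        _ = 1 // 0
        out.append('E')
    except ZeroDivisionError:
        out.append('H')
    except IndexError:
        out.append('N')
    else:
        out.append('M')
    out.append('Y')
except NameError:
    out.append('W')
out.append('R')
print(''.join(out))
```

Execution trace: 'T' (try body) → 'H' (inner except ZeroDivisionError) → 'Y' (try body, no exception) → 'R' (after the try/except). Output: THYR

Answer: THYR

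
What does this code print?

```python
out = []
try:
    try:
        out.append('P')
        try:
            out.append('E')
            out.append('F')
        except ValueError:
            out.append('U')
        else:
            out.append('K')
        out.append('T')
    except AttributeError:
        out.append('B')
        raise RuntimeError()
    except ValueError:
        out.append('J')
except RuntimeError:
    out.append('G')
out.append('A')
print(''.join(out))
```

Execution trace: 'P' (try body) → 'E' (inner try body) → 'F' (inner try body, no exception) → 'K' (inner else) → 'T' (try body, no exception) → 'A' (after the try/except). Output: PEFKTA

Answer: PEFKTA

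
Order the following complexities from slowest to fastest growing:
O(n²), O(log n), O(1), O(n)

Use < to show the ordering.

Ordered by growth rate: O(1) < O(log n) < O(n) < O(n²)

Answer: O(1) < O(log n) < O(n) < O(n²)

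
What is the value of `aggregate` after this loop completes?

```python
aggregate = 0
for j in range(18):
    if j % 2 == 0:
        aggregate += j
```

Sum of even numbers 0 to 17
`aggregate` takes the values: 0 → 2 → 6 → 12 → 20 → 30 → 42 → 56 → 72

Answer: 72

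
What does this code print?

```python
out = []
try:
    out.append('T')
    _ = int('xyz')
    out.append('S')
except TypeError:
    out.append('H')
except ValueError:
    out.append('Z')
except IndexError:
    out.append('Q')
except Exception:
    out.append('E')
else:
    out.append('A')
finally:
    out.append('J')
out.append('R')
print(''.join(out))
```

Execution trace: 'T' (try body) → 'Z' (except ValueError) → 'J' (finally) → 'R' (after the try/except). Output: TZJR

Answer: TZJR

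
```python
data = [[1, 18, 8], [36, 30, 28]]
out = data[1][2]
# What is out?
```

Trace:
`data = [[1, 18, 8], [36, 30, 28]]` → data = [[1, 18, 8], [36, 30, 28]]
`out = data[1][2]` → out = 28
So out = 28

Answer: 28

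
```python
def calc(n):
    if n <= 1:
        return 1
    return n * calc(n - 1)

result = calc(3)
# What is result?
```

calc(3) = 3 * 2 * 1 = 6

Answer: 6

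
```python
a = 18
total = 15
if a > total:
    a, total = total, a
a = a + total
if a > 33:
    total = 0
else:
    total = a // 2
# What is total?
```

Trace:
`a = 18` → a = 18
`total = 15` → total = 15
`if a > total: ...` → a > total is True → a = 15; total = 18
`a = a + total` → a = 33
`if a > 33: ...` → a > 33 is False, take else branch → total = 16
So total = 16

Answer: 16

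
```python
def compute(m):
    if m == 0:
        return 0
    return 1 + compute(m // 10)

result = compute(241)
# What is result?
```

Count of digits of 241: 3

Answer: 3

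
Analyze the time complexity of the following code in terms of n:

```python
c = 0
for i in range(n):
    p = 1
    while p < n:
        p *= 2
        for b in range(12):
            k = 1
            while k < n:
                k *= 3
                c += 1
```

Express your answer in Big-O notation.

Each loop level contributes: n × log n × 1 × log n. Multiplying the contributions gives O(n log² n).

Answer: O(n log² n)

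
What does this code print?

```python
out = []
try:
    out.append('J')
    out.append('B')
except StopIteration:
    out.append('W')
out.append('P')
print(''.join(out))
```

Execution trace: 'J' (try body) → 'B' (try body, no exception) → 'P' (after the try/except). Output: JBP

Answer: JBP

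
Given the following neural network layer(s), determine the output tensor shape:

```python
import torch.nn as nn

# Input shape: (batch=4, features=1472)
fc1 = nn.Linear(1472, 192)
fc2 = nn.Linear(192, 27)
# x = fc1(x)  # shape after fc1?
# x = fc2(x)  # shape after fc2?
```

Input: (4, 1472) -> after fc1: (4, 192) -> Output: (4, 27)

Answer: (4, 27)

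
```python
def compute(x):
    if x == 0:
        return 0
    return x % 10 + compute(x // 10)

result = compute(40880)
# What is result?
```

Sum of digits of 40880: 0 + 8 + 8 + 0 + 4 = 20

Answer: 20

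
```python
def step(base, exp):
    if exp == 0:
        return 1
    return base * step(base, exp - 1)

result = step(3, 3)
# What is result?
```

step(3, 3) = 3 * 3 * 3 = 27

Answer: 27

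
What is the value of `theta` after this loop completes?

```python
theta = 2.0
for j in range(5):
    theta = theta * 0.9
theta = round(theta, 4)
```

Exponential decay: 2.0 * 0.9^5
`theta` takes the values: 2.0 → 1.8 → 1.62 → 1.458 → 1.3122 → 1.18098 → 1.181

Answer: 1.181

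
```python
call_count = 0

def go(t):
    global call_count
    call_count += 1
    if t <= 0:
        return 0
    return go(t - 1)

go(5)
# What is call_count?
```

Linear recursion stepping by 1: 6 calls from t=5 down to ≤0.

Answer: 6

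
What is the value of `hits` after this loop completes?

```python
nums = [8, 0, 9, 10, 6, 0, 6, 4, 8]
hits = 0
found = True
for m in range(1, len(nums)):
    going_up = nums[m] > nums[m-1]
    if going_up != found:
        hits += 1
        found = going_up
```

Count direction changes in [8, 0, 9, 10, 6, 0, 6, 4, 8]
`hits` takes the values: 0 → 1 → 2 → 3 → 4 → 5 → 6

Answer: 6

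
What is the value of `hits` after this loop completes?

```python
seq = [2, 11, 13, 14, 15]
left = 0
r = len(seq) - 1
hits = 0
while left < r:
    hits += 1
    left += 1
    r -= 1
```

Iterations until pointers meet (list length 5)
`hits` takes the values: 0 → 1 → 2

Answer: 2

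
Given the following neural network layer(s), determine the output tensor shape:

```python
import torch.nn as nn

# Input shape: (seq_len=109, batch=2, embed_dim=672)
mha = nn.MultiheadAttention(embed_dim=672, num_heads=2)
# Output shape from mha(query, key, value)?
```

Input: (109, 2, 672) -> Output: (109, 2, 672)

Answer: (109, 2, 672)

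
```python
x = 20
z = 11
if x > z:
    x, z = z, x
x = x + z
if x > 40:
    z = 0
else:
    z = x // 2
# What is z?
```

Trace:
`x = 20` → x = 20
`z = 11` → z = 11
`if x > z: ...` → x > z is True → x = 11; z = 20
`x = x + z` → x = 31
`if x > 40: ...` → x > 40 is False, take else branch → z = 15
So z = 15

Answer: 15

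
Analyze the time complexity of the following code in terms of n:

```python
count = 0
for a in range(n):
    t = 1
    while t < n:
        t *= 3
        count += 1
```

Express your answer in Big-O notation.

Each loop level contributes: n × log n. Multiplying the contributions gives O(n log n).

Answer: O(n log n)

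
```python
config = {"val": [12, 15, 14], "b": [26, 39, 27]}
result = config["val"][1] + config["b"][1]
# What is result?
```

Trace:
`config = {"val": [12, 15, 14], "b": [26, 39, 27]}` → config = {'val': [12, 15, 14], 'b': [26, 39, 27]}
`result = config["val"][1] + config["b"][1]` → result = 54
So result = 54

Answer: 54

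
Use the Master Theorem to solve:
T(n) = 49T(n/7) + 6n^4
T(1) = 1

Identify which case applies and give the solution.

a=49, b=7, f(n)=6n^4. log_7(49) = 2. Since c=4 > 2 and the regularity condition holds (49(n/7)^4 = (49/7^4)n^4 with 49/7^4 < 1), Case 3 applies: T(n) = Θ(f(n)) = O(n^4).

Answer: O(n^4) - Case 3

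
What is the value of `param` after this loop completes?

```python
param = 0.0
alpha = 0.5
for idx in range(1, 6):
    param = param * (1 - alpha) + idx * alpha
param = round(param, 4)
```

Moving average with lr=0.5
`param` takes the values: 0.0 → 0.5 → 1.25 → 2.125 → 3.0625 → 4.03125 → 4.0312

Answer: 4.0312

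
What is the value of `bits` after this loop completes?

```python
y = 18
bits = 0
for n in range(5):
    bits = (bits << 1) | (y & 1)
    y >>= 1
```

Reverse lowest 5 bits of 18
`bits` takes the values: 0 → 1 → 2 → 4 → 9

Answer: 9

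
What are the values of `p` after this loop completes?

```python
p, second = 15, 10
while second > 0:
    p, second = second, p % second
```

GCD of 15 and 10
`p` takes the values: 15 → 10 → 5

Answer: 5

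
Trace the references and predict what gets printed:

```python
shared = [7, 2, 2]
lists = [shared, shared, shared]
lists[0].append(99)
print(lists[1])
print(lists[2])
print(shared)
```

Key concept: list of same reference.
Step by step:
`shared = [7, 2, 2]` → shared = [7, 2, 2]
`lists = [shared, shared, shared]` → lists = [[7, 2, 2], [7, 2, 2], [7, 2, 2]]
`lists[0].append(99)` → shared = [7, 2, 2, 99]; lists = [[7, 2, 2, 99], [7, 2, 2, 99], [7, 2, 2, 99]]
`print(lists[1])` → prints [7, 2, 2, 99]
`print(lists[2])` → prints [7, 2, 2, 99]
`print(shared)` → prints [7, 2, 2, 99]

Answer:
[7, 2, 2, 99]
[7, 2, 2, 99]
[7, 2, 2, 99]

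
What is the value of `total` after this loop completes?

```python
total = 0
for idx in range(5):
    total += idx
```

Sum of 0 to 4 = 10
`total` takes the values: 0 → 1 → 3 → 6 → 10

Answer: 10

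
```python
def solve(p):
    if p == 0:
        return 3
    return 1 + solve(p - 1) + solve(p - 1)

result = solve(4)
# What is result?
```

solve(p) = 1 + 2·solve(p-1), solve(0)=3. Closed form: (3+1)·2^4 - 1 = 63.

Answer: 63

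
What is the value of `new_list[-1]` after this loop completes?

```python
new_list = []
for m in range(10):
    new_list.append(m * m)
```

Last element of squares 0 to 9
`new_list` takes the values: [] → [0] → [0, 1] → [0, 1, 4] → [0, 1, 4, 9] → [0, 1, 4, 9, 16] → [0, 1, 4, 9, 16, 25] → [0, 1, 4, 9, 16, 25, 36] → [0, 1, 4, 9, 16, 25, 36, 49] → [0, 1, 4, 9, 16, 25, 36, 49, 64] → [0, 1, 4, 9, 16, 25, 36, 49, 64, 81]
So `new_list[-1]` = 81

Answer: 81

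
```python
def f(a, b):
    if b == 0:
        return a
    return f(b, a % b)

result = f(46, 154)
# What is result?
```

f(46, 154) -> f(154, 46) -> f(46, 16) -> f(16, 14) -> f(14, 2) -> f(2, 0) -> 2

Answer: 2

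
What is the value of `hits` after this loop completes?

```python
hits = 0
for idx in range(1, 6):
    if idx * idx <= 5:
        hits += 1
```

Count numbers where idx² ≤ 5
`hits` takes the values: 0 → 1 → 2

Answer: 2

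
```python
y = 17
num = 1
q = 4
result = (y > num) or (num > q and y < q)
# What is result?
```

Trace:
`y = 17` → y = 17
`num = 1` → num = 1
`q = 4` → q = 4
`result = (y > num) or (num > q and y < q)` → result = True
So result = True

Answer: True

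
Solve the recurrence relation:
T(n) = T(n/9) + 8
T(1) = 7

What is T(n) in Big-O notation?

Each step divides n by 9 and adds 8. After log_9(n) steps we reach T(1)=7. So T(n) = 8·log_9(n) + 7 = O(log n).

Answer: O(log n)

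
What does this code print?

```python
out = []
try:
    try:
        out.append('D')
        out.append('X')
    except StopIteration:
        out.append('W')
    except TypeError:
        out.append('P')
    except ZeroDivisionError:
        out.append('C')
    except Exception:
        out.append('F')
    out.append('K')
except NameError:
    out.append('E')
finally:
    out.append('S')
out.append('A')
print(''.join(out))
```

Execution trace: 'D' (inner try body) → 'X' (inner try body, no exception) → 'K' (try body, no exception) → 'S' (finally) → 'A' (after the try/except). Output: DXKSA

Answer: DXKSA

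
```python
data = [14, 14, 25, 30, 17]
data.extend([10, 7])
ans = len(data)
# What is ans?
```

Trace:
`data = [14, 14, 25, 30, 17]` → data = [14, 14, 25, 30, 17]
`data.extend([10, 7])` → data = [14, 14, 25, 30, 17, 10, 7]
`ans = len(data)` → ans = 7
So ans = 7

Answer: 7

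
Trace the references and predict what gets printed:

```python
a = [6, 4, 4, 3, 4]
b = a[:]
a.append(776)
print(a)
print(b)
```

Key concept: slice [:] creates copy.
Step by step:
`a = [6, 4, 4, 3, 4]` → a = [6, 4, 4, 3, 4]
`b = a[:]` → b = [6, 4, 4, 3, 4]
`a.append(776)` → a = [6, 4, 4, 3, 4, 776]
`print(a)` → prints [6, 4, 4, 3, 4, 776]
`print(b)` → prints [6, 4, 4, 3, 4]

Answer:
[6, 4, 4, 3, 4, 776]
[6, 4, 4, 3, 4]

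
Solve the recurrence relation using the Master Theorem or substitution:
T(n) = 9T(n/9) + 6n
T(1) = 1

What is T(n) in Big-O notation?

By Master Theorem: a=9, b=9, f(n)=6n. Since log_9(9) = 1 and f(n) = Θ(n^1), Case 2 applies. T(n) = O(n log n).

Answer: O(n log n)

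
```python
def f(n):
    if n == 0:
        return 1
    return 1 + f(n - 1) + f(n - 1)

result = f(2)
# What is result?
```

f(n) = 1 + 2·f(n-1), f(0)=1. Closed form: (1+1)·2^2 - 1 = 7.

Answer: 7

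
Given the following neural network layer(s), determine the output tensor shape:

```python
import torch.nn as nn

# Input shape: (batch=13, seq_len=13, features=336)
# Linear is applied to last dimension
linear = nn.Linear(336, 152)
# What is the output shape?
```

Input: (13, 13, 336) -> Output: (13, 13, 152)

Answer: (13, 13, 152)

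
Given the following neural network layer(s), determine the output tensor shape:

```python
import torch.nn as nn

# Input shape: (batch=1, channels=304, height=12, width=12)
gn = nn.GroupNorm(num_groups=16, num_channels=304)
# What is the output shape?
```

Input: (1, 304, 12, 12) -> Output: (1, 304, 12, 12)

Answer: (1, 304, 12, 12)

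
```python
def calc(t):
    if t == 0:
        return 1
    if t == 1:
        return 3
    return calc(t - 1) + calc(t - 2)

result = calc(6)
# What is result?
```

Build up from base cases: calc(0)=1, calc(1)=3, calc(2)=4, calc(3)=7, calc(4)=11, calc(5)=18, calc(6)=29

Answer: 29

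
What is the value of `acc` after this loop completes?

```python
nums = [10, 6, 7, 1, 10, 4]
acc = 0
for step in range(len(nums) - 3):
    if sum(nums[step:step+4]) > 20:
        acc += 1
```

Count windows with sum > 20
`acc` takes the values: 0 → 1 → 2 → 3

Answer: 3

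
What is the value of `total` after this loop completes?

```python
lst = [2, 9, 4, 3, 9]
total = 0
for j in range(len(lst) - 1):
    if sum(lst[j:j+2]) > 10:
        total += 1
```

Count windows with sum > 10
`total` takes the values: 0 → 1 → 2 → 3

Answer: 3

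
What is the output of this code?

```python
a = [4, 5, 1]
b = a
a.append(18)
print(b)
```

Key concept: basic list aliasing.
Step by step:
`a = [4, 5, 1]` → a = [4, 5, 1]
`b = a` → b = [4, 5, 1] (same object as a)
`a.append(18)` → a = [4, 5, 1, 18] (same object as b); b = [4, 5, 1, 18] (same object as a)
`print(b)` → prints [4, 5, 1, 18]

Answer: [4, 5, 1, 18]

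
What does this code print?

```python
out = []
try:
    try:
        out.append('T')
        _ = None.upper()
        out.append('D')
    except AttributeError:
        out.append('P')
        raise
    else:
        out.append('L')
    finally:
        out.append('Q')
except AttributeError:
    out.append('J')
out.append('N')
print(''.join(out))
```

Execution trace: 'T' (inner try body) → 'P' (inner except AttributeError) → 'Q' (inner finally) → 'J' (outer except AttributeError) → 'N' (after the try/except). Output: TPQJN

Answer: TPQJN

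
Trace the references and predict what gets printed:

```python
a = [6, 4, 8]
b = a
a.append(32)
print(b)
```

Key concept: basic list aliasing.
Step by step:
`a = [6, 4, 8]` → a = [6, 4, 8]
`b = a` → b = [6, 4, 8] (same object as a)
`a.append(32)` → a = [6, 4, 8, 32] (same object as b); b = [6, 4, 8, 32] (same object as a)
`print(b)` → prints [6, 4, 8, 32]

Answer: [6, 4, 8, 32]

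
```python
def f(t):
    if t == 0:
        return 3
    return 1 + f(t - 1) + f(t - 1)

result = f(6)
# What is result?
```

f(t) = 1 + 2·f(t-1), f(0)=3. Closed form: (3+1)·2^6 - 1 = 255.

Answer: 255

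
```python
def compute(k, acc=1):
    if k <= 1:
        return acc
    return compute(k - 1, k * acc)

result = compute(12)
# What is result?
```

Accumulator trace (n, acc): (12, 1) -> (11, 12) -> (10, 132) -> (9, 1320) -> (8, 11880) -> (7, 95040) -> (6, 665280) -> (5, 3991680) -> (4, 19958400) -> (3, 79833600) -> (2, 239500800) -> (1, 479001600) -> return 479001600

Answer: 479001600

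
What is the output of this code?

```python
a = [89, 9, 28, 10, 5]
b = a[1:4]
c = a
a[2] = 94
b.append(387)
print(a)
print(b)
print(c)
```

Key concept: slice vs alias.
Step by step:
`a = [89, 9, 28, 10, 5]` → a = [89, 9, 28, 10, 5]
`b = a[1:4]` → b = [9, 28, 10]
`c = a` → c = [89, 9, 28, 10, 5] (same object as a)
`a[2] = 94` → a = [89, 9, 94, 10, 5] (same object as c); c = [89, 9, 94, 10, 5] (same object as a)
`b.append(387)` → b = [9, 28, 10, 387]
`print(a)` → prints [89, 9, 94, 10, 5]
`print(b)` → prints [9, 28, 10, 387]
`print(c)` → prints [89, 9, 94, 10, 5]

Answer:
[89, 9, 94, 10, 5]
[9, 28, 10, 387]
[89, 9, 94, 10, 5]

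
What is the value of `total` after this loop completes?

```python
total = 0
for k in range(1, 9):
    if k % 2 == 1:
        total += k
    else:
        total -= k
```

Add odd, subtract even
`total` takes the values: 0 → 1 → -1 → 2 → -2 → 3 → -3 → 4 → -4

Answer: -4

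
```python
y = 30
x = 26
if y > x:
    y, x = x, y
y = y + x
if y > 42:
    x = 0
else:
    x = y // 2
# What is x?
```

Trace:
`y = 30` → y = 30
`x = 26` → x = 26
`if y > x: ...` → y > x is True → y = 26; x = 30
`y = y + x` → y = 56
`if y > 42: ...` → y > 42 is True → x = 0
So x = 0

Answer: 0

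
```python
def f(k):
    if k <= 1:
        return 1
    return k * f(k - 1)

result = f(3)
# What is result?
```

f(3) = 3 * 2 * 1 = 6

Answer: 6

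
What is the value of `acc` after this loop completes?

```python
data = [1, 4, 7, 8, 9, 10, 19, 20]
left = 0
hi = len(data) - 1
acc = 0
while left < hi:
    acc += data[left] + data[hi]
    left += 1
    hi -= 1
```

Sum of pairs from ends
`acc` takes the values: 0 → 21 → 44 → 61 → 78

Answer: 78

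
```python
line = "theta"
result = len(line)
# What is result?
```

Trace:
`line = "theta"` → line = 'theta'
`result = len(line)` → result = 5
So result = 5

Answer: 5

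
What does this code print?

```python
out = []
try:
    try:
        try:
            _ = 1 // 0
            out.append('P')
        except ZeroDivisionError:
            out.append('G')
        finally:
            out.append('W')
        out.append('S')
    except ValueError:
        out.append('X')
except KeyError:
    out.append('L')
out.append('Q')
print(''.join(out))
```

Execution trace: 'G' (inner except ZeroDivisionError) → 'W' (inner finally) → 'S' (try body, no exception) → 'Q' (after the try/except). Output: GWSQ

Answer: GWSQ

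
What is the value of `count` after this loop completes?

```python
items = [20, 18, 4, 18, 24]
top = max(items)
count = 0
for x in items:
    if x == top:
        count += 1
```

Count of max value 24 in [20, 18, 4, 18, 24]
`count` takes the values: 0 → 1

Answer: 1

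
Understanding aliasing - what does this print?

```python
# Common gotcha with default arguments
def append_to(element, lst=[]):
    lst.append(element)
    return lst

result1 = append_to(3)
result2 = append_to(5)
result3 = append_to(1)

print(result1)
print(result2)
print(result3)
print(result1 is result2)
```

Key concept: mutable default argument gotcha.
Step by step:
`result1 = append_to(3)` → result1 = [3]
`result2 = append_to(5)` → result1 = [3, 5] (same object as result2); result2 = [3, 5] (same object as result1)
`result3 = append_to(1)` → result1 = [3, 5, 1] (same object as result2, result3); result2 = [3, 5, 1] (same object as result1, result3); result3 = [3, 5, 1] (same object as result1, result2)
`print(result1)` → prints [3, 5, 1]
`print(result2)` → prints [3, 5, 1]
`print(result3)` → prints [3, 5, 1]
`print(result1 is result2)` → prints True

Answer:
[3, 5, 1]
[3, 5, 1]
[3, 5, 1]
True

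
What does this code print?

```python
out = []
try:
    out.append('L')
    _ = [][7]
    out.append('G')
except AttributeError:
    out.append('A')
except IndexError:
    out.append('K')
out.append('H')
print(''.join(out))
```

Execution trace: 'L' (try body) → 'K' (except IndexError) → 'H' (after the try/except). Output: LKH

Answer: LKH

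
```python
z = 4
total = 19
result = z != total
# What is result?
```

Trace:
`z = 4` → z = 4
`total = 19` → total = 19
`result = z != total` → result = True
So result = True

Answer: True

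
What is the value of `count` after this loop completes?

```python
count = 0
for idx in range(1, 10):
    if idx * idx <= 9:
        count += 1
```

Count numbers where idx² ≤ 9
`count` takes the values: 0 → 1 → 2 → 3

Answer: 3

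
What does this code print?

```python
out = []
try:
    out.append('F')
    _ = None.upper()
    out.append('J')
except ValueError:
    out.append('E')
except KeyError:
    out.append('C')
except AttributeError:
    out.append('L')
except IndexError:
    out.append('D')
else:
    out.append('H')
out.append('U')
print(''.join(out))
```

Execution trace: 'F' (try body) → 'L' (except AttributeError) → 'U' (after the try/except). Output: FLU

Answer: FLU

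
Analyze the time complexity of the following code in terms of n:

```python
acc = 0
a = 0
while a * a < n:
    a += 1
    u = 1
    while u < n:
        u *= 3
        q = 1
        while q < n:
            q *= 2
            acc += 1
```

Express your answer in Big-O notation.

Each loop level contributes: √n × log n × log n. Multiplying the contributions gives O(√n log² n).

Answer: O(√n log² n)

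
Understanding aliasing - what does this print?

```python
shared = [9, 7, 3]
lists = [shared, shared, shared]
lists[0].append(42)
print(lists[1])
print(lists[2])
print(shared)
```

Key concept: list of same reference.
Step by step:
`shared = [9, 7, 3]` → shared = [9, 7, 3]
`lists = [shared, shared, shared]` → lists = [[9, 7, 3], [9, 7, 3], [9, 7, 3]]
`lists[0].append(42)` → shared = [9, 7, 3, 42]; lists = [[9, 7, 3, 42], [9, 7, 3, 42], [9, 7, 3, 42]]
`print(lists[1])` → prints [9, 7, 3, 42]
`print(lists[2])` → prints [9, 7, 3, 42]
`print(shared)` → prints [9, 7, 3, 42]

Answer:
[9, 7, 3, 42]
[9, 7, 3, 42]
[9, 7, 3, 42]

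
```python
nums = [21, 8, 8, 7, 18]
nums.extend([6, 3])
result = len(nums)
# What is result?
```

Trace:
`nums = [21, 8, 8, 7, 18]` → nums = [21, 8, 8, 7, 18]
`nums.extend([6, 3])` → nums = [21, 8, 8, 7, 18, 6, 3]
`result = len(nums)` → result = 7
So result = 7

Answer: 7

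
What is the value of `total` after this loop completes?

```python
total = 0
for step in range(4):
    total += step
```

Sum of 0 to 3 = 6
`total` takes the values: 0 → 1 → 3 → 6

Answer: 6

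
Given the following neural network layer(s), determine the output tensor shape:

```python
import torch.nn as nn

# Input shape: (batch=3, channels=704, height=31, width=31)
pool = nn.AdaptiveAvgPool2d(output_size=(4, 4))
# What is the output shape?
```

Input: (3, 704, 31, 31) -> Output: (3, 704, 4, 4)

Answer: (3, 704, 4, 4)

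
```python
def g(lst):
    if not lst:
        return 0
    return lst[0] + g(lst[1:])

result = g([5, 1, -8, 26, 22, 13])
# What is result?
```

5 + 1 + (-8) + 26 + 22 + 13 + 0 = 59

Answer: 59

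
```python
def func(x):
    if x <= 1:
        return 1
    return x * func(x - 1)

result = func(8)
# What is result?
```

func(8) = 8 * 7 * 6 * 5 * 4 * 3 * 2 * 1 = 40320

Answer: 40320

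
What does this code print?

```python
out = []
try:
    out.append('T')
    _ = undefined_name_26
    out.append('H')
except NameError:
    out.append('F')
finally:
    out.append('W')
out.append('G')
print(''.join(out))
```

Execution trace: 'T' (try body) → 'F' (except NameError) → 'W' (finally) → 'G' (after the try/except). Output: TFWG

Answer: TFWG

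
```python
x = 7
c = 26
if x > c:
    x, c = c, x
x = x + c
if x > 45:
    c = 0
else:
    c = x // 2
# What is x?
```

Trace:
`x = 7` → x = 7
`c = 26` → c = 26
`if x > c: ...` → x > c is False → no variable changes
`x = x + c` → x = 33
`if x > 45: ...` → x > 45 is False, take else branch → c = 16
So x = 33

Answer: 33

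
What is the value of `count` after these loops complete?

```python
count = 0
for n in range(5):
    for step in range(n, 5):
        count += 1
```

Upper triangle: 5 + 4 + ... + 1
`count` takes the values: 0 → 1 → 2 → 3 → 4 → 5 → 6 → 7 → 8 → 9 → 10 → 11 → 12 → 13 → 14 → 15

Answer: 15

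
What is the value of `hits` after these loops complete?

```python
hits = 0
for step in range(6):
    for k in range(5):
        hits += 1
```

6 * 5 = 30
`hits` takes the values: 0 → 1 → 2 → 3 → 4 → 5 → 6 → 7 → 8 → 9 → 10 → 11 → 12 → 13 → 14 → 15 → 16 → 17 → 18 → 19 → 20 → 21 → 22 → 23 → 24 → 25 → 26 → 27 → 28 → 29 → 30

Answer: 30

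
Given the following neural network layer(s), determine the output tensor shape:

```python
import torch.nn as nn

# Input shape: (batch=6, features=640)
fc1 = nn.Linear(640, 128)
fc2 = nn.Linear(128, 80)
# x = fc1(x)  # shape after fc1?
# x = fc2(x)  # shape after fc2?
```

Input: (6, 640) -> after fc1: (6, 128) -> Output: (6, 80)

Answer: (6, 80)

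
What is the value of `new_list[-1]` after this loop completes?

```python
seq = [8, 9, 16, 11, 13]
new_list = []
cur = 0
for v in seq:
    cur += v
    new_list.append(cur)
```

Cumulative sum ends at 57
`new_list` takes the values: [] → [8] → [8, 17] → [8, 17, 33] → [8, 17, 33, 44] → [8, 17, 33, 44, 57]
So `new_list[-1]` = 57

Answer: 57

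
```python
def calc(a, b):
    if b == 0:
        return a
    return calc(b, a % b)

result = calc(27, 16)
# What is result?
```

calc(27, 16) -> calc(16, 11) -> calc(11, 5) -> calc(5, 1) -> calc(1, 0) -> 1

Answer: 1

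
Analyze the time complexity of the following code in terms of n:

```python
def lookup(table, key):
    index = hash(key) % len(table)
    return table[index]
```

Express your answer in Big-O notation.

This is Hash table lookup (average case). Time complexity: O(1).

Answer: O(1)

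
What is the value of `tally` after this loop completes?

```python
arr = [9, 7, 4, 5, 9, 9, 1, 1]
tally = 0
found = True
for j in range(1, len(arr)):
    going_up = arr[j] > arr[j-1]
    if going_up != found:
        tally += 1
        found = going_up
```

Count direction changes in [9, 7, 4, 5, 9, 9, 1, 1]
`tally` takes the values: 0 → 1 → 2 → 3

Answer: 3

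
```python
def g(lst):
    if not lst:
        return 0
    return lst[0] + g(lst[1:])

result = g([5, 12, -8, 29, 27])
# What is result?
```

5 + 12 + (-8) + 29 + 27 + 0 = 65

Answer: 65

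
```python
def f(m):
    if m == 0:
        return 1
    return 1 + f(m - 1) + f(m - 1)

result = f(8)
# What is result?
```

f(m) = 1 + 2·f(m-1), f(0)=1. Closed form: (1+1)·2^8 - 1 = 511.

Answer: 511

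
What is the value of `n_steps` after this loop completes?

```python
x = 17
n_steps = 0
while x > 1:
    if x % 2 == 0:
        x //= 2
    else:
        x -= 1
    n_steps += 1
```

Steps to reduce 17 to 1
`n_steps` takes the values: 0 → 1 → 2 → 3 → 4 → 5

Answer: 5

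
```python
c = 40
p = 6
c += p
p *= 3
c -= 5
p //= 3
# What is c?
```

Trace:
`c = 40` → c = 40
`p = 6` → p = 6
`c += p` → c = 46
`p *= 3` → p = 18
`c -= 5` → c = 41
`p //= 3` → p = 6
So c = 41

Answer: 41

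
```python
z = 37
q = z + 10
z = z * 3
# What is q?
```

Trace:
`z = 37` → z = 37
`q = z + 10` → q = 47
`z = z * 3` → z = 111
So q = 47

Answer: 47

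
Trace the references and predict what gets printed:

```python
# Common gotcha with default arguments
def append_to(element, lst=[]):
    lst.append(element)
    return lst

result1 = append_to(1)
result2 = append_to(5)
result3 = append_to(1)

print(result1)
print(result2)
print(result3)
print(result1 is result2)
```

Key concept: mutable default argument gotcha.
Step by step:
`result1 = append_to(1)` → result1 = [1]
`result2 = append_to(5)` → result1 = [1, 5] (same object as result2); result2 = [1, 5] (same object as result1)
`result3 = append_to(1)` → result1 = [1, 5, 1] (same object as result2, result3); result2 = [1, 5, 1] (same object as result1, result3); result3 = [1, 5, 1] (same object as result1, result2)
`print(result1)` → prints [1, 5, 1]
`print(result2)` → prints [1, 5, 1]
`print(result3)` → prints [1, 5, 1]
`print(result1 is result2)` → prints True

Answer:
[1, 5, 1]
[1, 5, 1]
[1, 5, 1]
True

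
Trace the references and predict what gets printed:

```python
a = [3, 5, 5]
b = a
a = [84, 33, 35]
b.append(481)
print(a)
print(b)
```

Key concept: rebinding vs mutation: a is rebound to a new list, b still points at the original.
Step by step:
`a = [3, 5, 5]` → a = [3, 5, 5]
`b = a` → b = [3, 5, 5] (same object as a)
`a = [84, 33, 35]` → a = [84, 33, 35]
`b.append(481)` → b = [3, 5, 5, 481]
`print(a)` → prints [84, 33, 35]
`print(b)` → prints [3, 5, 5, 481]

Answer:
[84, 33, 35]
[3, 5, 5, 481]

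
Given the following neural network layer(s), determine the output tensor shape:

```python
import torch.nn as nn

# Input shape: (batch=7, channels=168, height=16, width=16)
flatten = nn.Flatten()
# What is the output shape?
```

Input: (7, 168, 16, 16) -> Output: (7, 43008)

Answer: (7, 43008)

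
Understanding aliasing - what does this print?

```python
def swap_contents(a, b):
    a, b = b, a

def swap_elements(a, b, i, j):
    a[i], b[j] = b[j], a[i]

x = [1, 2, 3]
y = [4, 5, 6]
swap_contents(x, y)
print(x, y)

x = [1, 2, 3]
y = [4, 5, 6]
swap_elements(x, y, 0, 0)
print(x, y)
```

Key concept: parameter rebinding vs mutation.
Step by step:
`x = [1, 2, 3]` → x = [1, 2, 3]
`y = [4, 5, 6]` → y = [4, 5, 6]
`swap_contents(x, y)` → no visible change to tracked variables
`print(x, y)` → prints [1, 2, 3] [4, 5, 6]
`x = [1, 2, 3]` → x = [1, 2, 3]
`y = [4, 5, 6]` → y = [4, 5, 6]
`swap_elements(x, y, 0, 0)` → x = [4, 2, 3]; y = [1, 5, 6]
`print(x, y)` → prints [4, 2, 3] [1, 5, 6]

Answer:
[1, 2, 3] [4, 5, 6]
[4, 2, 3] [1, 5, 6]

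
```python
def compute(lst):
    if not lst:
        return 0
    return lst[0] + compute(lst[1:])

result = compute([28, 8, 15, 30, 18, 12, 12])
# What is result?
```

28 + 8 + 15 + 30 + 18 + 12 + 12 + 0 = 123

Answer: 123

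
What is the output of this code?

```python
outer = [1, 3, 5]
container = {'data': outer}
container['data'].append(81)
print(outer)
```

Key concept: dict holds reference to list.
Step by step:
`outer = [1, 3, 5]` → outer = [1, 3, 5]
`container = {'data': outer}` → container = {'data': [1, 3, 5]}
`container['data'].append(81)` → outer = [1, 3, 5, 81]; container = {'data': [1, 3, 5, 81]}
`print(outer)` → prints [1, 3, 5, 81]

Answer: [1, 3, 5, 81]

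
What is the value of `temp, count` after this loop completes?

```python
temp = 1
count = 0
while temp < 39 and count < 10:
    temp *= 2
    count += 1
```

Double until >= 39 or 10 iterations
`temp, count` takes the values: (1, 0) → (2, 0) → (2, 1) → (4, 1) → (4, 2) → (8, 2) → (8, 3) → (16, 3) → (16, 4) → (32, 4) → (32, 5) → (64, 5) → (64, 6)

Answer: 64, 6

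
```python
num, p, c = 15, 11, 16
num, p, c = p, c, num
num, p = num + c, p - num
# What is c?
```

Trace:
`num, p, c = 15, 11, 16` → num = 15; p = 11; c = 16
`num, p, c = p, c, num` → num = 11; p = 16; c = 15
`num, p = num + c, p - num` → num = 26; p = 5
So c = 15

Answer: 15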